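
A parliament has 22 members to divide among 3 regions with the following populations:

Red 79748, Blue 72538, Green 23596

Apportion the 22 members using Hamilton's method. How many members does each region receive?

Red 10; Blue 9; Green 3

Total 175882; standard divisor 175882/22 ≈ 7994.636.
Standard quotas: Red 9.9752, Blue 9.0733, Green 2.9515.
Lower quotas: Red 9, Blue 9, Green 2 (sum 20, leaving 2 seats).
Remainders in descending order: Red 0.9752, Green 0.9515, Blue 0.0733.
Largest remainders: Red, Green receive the extra seats.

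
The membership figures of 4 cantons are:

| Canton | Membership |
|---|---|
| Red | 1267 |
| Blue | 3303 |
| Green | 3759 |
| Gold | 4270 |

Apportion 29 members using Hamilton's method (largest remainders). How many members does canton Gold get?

10

The standard divisor is 12599/29 ≈ 434.448.
Standard quotas: Red 2.916, Blue 7.603, Green 8.652, Gold 9.829.
Lower quotas: Red 2, Blue 7, Green 8, Gold 9 (sum 26, leaving 3 seats).
Remainders in descending order: Red 0.916, Gold 0.829, Green 0.652, Blue 0.603.
The surplus seats go to Red, Gold, Green.
Gold receives 10.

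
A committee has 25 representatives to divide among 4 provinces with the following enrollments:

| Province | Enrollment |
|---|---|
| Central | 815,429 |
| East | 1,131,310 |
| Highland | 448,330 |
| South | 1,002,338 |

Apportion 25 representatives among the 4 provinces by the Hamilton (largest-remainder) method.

Total 3397407; standard divisor 3397407/25 ≈ 135896.28.
Standard quotas: Central 6.0004, East 8.3248, Highland 3.2991, South 7.3758.
Lower quotas: Central 6, East 8, Highland 3, South 7 (sum 24, leaving 1 seat).
Remainders in descending order: South 0.3758, East 0.3248, Highland 0.2991, Central 0.0004.
The surplus seat goes to South.

Central=6; East=8; Highland=3; South=8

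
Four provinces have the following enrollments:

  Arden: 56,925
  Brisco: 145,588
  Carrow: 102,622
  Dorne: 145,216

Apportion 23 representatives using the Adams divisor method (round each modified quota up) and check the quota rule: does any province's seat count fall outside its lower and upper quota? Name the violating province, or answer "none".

none

Standard quotas: Arden 2.907, Brisco 7.435, Carrow 5.241, Dorne 7.416.
Adams allocation: Arden 3, Brisco 8, Carrow 5, Dorne 7.
Every allocation lies between the lower and upper quota.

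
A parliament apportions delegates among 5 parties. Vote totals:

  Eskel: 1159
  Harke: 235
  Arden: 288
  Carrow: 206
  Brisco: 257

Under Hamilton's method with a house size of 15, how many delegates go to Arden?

2

Standard divisor: 2145 ÷ 15 = 143.
Standard quotas: Eskel 8.105, Harke 1.643, Arden 2.014, Carrow 1.441, Brisco 1.797.
Lower quotas: Eskel 8, Harke 1, Arden 2, Carrow 1, Brisco 1 (sum 13, leaving 2 seats).
Remainders in descending order: Brisco 0.797, Harke 0.643, Carrow 0.441, Eskel 0.105, Arden 0.014.
The surplus seats go to Brisco, Harke.
Arden receives 2.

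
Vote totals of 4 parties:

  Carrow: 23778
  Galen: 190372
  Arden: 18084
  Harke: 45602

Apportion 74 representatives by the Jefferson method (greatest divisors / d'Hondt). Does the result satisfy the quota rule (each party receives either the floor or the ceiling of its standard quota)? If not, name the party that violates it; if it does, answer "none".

Galen

Standard quotas: Carrow 6.333, Galen 50.704, Arden 4.817, Harke 12.146.
Jefferson allocation: Carrow 6, Galen 52, Arden 4, Harke 12.
Galen has quota 50.704 (lower 50, upper 51) but receives 52 — outside the quota interval.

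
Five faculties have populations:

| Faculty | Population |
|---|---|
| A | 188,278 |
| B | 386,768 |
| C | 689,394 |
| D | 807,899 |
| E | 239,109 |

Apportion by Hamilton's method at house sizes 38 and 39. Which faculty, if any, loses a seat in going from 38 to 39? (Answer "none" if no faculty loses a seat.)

At 38 seats: A 3, B 7, C 11, D 13, E 4.
At 39 seats: A 3, B 6, C 12, D 14, E 4.
B drops from 7 to 6.

B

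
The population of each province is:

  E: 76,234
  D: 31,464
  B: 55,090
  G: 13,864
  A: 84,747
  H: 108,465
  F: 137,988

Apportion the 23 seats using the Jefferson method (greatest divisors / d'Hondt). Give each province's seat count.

Standard divisor 507852/23 ≈ 22080.522; standard quotas: E 3.453, D 1.425, B 2.495, G 0.628, A 3.838, H 4.912, F 6.249.
Rounding down gives 3, 1, 2, 0, 3, 4, 6 = 19 seats, so the divisor must be adjusted.
With modified divisor 18700: modified quotas E 4.077, D 1.683, B 2.946, G 0.741, A 4.532, H 5.800, F 7.379.
Rounding down: E 4, D 1, B 2, G 0, A 4, H 5, F 7 (total 23).

E 4, D 1, B 2, G 0, A 4, H 5, F 7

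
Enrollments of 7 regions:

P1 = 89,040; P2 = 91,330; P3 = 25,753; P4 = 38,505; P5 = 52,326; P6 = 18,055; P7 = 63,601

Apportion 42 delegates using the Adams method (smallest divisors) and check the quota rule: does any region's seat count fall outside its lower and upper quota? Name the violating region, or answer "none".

Standard quotas: P1 9.877, P2 10.131, P3 2.857, P4 4.271, P5 5.805, P6 2.003, P7 7.055.
Adams allocation: P1 10, P2 10, P3 3, P4 4, P5 6, P6 2, P7 7.
Every allocation lies between the lower and upper quota.

none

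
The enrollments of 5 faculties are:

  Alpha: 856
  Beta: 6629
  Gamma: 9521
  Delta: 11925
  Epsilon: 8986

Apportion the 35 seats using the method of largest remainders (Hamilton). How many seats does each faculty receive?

Total 37917; standard divisor 37917/35 ≈ 1083.343.
Standard quotas: Alpha 0.7901, Beta 6.1190, Gamma 8.7885, Delta 11.0076, Epsilon 8.2947.
Lower quotas: Alpha 0, Beta 6, Gamma 8, Delta 11, Epsilon 8 (sum 33, leaving 2 seats).
Remainders in descending order: Alpha 0.7901, Gamma 0.7885, Epsilon 0.2947, Beta 0.1190, Delta 0.0076.
The surplus seats go to Alpha, Gamma.

Alpha 1; Beta 6; Gamma 9; Delta 11; Epsilon 8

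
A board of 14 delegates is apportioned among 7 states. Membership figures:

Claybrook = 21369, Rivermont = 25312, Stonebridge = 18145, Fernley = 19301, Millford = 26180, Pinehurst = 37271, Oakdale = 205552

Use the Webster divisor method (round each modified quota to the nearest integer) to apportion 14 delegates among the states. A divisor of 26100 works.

Claybrook: 1, Rivermont: 1, Stonebridge: 1, Fernley: 1, Millford: 1, Pinehurst: 1, Oakdale: 8

With modified divisor 26100: modified quotas Claybrook 0.819, Rivermont 0.970, Stonebridge 0.695, Fernley 0.740, Millford 1.003, Pinehurst 1.428, Oakdale 7.876.
Rounding to the nearest integer: Claybrook 1, Rivermont 1, Stonebridge 1, Fernley 1, Millford 1, Pinehurst 1, Oakdale 8 (total 14).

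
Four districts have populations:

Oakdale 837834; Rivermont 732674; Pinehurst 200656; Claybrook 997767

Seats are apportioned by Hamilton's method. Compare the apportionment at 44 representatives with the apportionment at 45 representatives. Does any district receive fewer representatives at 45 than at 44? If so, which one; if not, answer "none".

At 44 seats: Oakdale 13, Rivermont 12, Pinehurst 3, Claybrook 16.
At 45 seats: Oakdale 14, Rivermont 12, Pinehurst 3, Claybrook 16.
No district's allocation decreased.

none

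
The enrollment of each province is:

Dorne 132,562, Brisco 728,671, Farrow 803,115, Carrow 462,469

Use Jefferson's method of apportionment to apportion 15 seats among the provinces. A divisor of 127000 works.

Dorne 1, Brisco 5, Farrow 6, Carrow 3

With modified divisor 127000: modified quotas Dorne 1.044, Brisco 5.738, Farrow 6.324, Carrow 3.641.
Rounding down: Dorne 1, Brisco 5, Farrow 6, Carrow 3 (total 15).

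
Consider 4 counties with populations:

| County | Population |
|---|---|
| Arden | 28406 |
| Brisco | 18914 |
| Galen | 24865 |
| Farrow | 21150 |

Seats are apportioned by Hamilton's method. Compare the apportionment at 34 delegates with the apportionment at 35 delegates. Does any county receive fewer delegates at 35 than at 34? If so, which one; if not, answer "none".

none

At 34 seats: Arden 10, Brisco 7, Galen 9, Farrow 8.
At 35 seats: Arden 11, Brisco 7, Galen 9, Farrow 8.
No county's allocation decreased.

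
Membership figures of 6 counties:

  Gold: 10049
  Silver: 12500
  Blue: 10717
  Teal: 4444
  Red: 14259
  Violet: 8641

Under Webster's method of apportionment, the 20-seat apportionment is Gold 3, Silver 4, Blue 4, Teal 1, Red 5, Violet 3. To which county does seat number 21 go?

Teal

Priority for the next seat is population ÷ (current seats + 0.5).
Priorities: Gold 2871.143, Silver 2777.778, Blue 2381.556, Teal 2962.667, Red 2592.545, Violet 2468.857.
Highest priority: Teal.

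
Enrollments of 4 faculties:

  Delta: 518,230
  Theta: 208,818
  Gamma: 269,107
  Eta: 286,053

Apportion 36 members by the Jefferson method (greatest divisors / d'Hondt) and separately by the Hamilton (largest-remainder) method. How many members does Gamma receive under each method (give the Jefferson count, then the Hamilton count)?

Jefferson: Delta 15, Theta 6, Gamma 7, Eta 8.
Hamilton: Delta 14, Theta 6, Gamma 8, Eta 8.
Gamma gets 7 under Jefferson and 8 under Hamilton.

7 and 8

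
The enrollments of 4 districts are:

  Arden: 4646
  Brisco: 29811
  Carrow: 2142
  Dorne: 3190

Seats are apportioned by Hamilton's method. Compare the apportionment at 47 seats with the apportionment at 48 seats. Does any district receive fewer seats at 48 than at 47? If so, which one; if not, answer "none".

At 47 seats: Arden 5, Brisco 35, Carrow 3, Dorne 4.
At 48 seats: Arden 6, Brisco 36, Carrow 2, Dorne 4.
Carrow drops from 3 to 2.

Carrow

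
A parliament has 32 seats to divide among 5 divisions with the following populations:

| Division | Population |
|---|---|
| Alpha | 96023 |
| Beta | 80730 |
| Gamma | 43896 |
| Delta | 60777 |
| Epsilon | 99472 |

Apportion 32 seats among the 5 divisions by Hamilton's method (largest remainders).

The standard divisor is 380898/32 ≈ 11903.062.
Standard quotas: Alpha 8.0671, Beta 6.7823, Gamma 3.6878, Delta 5.1060, Epsilon 8.3568.
Lower quotas: Alpha 8, Beta 6, Gamma 3, Delta 5, Epsilon 8 (sum 30, leaving 2 seats).
Remainders in descending order: Beta 0.7823, Gamma 0.6878, Epsilon 0.3568, Delta 0.1060, Alpha 0.0671.
The surplus seats go to Beta, Gamma.

Alpha: 8, Beta: 7, Gamma: 4, Delta: 5, Epsilon: 8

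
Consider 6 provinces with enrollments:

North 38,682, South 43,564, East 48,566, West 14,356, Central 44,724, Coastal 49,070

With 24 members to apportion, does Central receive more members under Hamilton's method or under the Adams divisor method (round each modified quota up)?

Hamilton

Hamilton: North 4, South 4, East 5, West 1, Central 5, Coastal 5.
Adams: North 4, South 4, East 5, West 2, Central 4, Coastal 5.
Central gets 5 under Hamilton and 4 under Adams.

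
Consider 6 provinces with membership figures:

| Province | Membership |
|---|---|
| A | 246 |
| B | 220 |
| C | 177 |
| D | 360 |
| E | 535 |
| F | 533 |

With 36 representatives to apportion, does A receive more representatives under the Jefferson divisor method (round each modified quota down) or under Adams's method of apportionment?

Jefferson: A 4, B 4, C 3, D 6, E 10, F 9.
Adams: A 5, B 4, C 3, D 6, E 9, F 9.
A gets 4 under Jefferson and 5 under Adams.

Adams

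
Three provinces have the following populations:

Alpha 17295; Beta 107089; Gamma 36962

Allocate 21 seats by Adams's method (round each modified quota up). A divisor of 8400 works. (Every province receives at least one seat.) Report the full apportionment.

Alpha: 3; Beta: 13; Gamma: 5

With modified divisor 8400: modified quotas Alpha 2.059, Beta 12.749, Gamma 4.400.
Rounding up: Alpha 3, Beta 13, Gamma 5 (total 21).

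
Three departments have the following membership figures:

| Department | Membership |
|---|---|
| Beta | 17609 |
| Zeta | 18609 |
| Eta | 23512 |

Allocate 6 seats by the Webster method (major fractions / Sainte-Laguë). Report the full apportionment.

Beta: 2, Zeta: 2, Eta: 2

Standard divisor 59730/6 ≈ 9955; standard quotas: Beta 1.769, Zeta 1.869, Eta 2.362.
Rounding to the nearest integer gives Beta 2, Zeta 2, Eta 2 — total 6, matching the house size, so no adjustment is needed.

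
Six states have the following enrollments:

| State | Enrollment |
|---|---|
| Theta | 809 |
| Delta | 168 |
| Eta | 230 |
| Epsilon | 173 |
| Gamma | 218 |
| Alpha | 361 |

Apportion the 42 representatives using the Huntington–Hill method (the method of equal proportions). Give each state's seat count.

With divisor 48.4: modified quotas Theta 16.715, Delta 3.471, Eta 4.752, Epsilon 3.574, Gamma 4.504, Alpha 7.459.
Geometric-mean thresholds: Theta √(16·17)=16.492, Delta √(3·4)=3.464, Eta √(4·5)=4.472, Epsilon √(3·4)=3.464, Gamma √(4·5)=4.472, Alpha √(7·8)=7.483.
Each quota rounded against its threshold gives Theta 17, Delta 4, Eta 5, Epsilon 4, Gamma 5, Alpha 7 (total 42).

Theta: 17; Delta: 4; Eta: 5; Epsilon: 4; Gamma: 5; Alpha: 7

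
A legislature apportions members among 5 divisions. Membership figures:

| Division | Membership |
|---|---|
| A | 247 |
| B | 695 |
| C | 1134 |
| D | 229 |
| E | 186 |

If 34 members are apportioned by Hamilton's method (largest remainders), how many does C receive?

Standard divisor: 2491 ÷ 34 ≈ 73.265.
Standard quotas: A 3.371, B 9.486, C 15.478, D 3.126, E 2.539.
Lower quotas: A 3, B 9, C 15, D 3, E 2 (sum 32, leaving 2 seats).
Remainders in descending order: E 0.539, B 0.486, C 0.478, A 0.371, D 0.126.
The surplus seats go to E, B.
C receives 15.

15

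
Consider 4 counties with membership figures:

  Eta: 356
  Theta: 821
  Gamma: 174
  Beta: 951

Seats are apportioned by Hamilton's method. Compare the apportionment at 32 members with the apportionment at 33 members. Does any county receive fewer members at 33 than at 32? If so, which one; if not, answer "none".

Gamma

At 32 seats: Eta 5, Theta 11, Gamma 3, Beta 13.
At 33 seats: Eta 5, Theta 12, Gamma 2, Beta 14.
Gamma drops from 3 to 2.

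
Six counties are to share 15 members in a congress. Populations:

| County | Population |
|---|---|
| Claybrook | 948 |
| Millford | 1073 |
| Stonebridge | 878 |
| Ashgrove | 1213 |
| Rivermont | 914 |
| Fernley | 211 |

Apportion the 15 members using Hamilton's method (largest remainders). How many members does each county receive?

Claybrook 3, Millford 3, Stonebridge 2, Ashgrove 3, Rivermont 3, Fernley 1

Total 5237; standard divisor 5237/15 ≈ 349.133.
Standard quotas: Claybrook 2.715, Millford 3.073, Stonebridge 2.515, Ashgrove 3.474, Rivermont 2.618, Fernley 0.604.
Lower quotas: Claybrook 2, Millford 3, Stonebridge 2, Ashgrove 3, Rivermont 2, Fernley 0 (sum 12, leaving 3 seats).
Remainders in descending order: Claybrook 0.715, Rivermont 0.618, Fernley 0.604, Stonebridge 0.515, Ashgrove 0.474, Millford 0.073.
Largest remainders: Claybrook, Rivermont, Fernley receive the extra seats.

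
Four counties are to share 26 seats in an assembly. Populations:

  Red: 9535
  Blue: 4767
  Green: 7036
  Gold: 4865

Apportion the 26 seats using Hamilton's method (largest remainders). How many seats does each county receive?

Red=9, Blue=5, Green=7, Gold=5

The standard divisor is 26203/26 ≈ 1007.808.
Standard quotas: Red 9.4611, Blue 4.7301, Green 6.9815, Gold 4.8273.
Lower quotas: Red 9, Blue 4, Green 6, Gold 4 (sum 23, leaving 3 seats).
Remainders in descending order: Green 0.9815, Gold 0.8273, Blue 0.7301, Red 0.4611.
The surplus seats go to Green, Gold, Blue.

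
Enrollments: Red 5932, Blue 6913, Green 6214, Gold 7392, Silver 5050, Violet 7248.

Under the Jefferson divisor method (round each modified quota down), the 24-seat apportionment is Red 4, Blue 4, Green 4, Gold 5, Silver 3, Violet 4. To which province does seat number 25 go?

Priority for the next seat is population ÷ (current seats + 1).
Priorities: Red 1186.400, Blue 1382.600, Green 1242.800, Gold 1232.000, Silver 1262.500, Violet 1449.600.
Highest priority: Violet.

Violet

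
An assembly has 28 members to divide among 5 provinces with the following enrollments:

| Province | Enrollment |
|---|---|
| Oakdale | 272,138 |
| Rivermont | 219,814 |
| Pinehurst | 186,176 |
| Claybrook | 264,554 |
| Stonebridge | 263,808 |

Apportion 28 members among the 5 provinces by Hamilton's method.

The standard divisor is 1206490/28 ≈ 43088.929.
Standard quotas: Oakdale 6.3157, Rivermont 5.1014, Pinehurst 4.3207, Claybrook 6.1397, Stonebridge 6.1224.
Lower quotas: Oakdale 6, Rivermont 5, Pinehurst 4, Claybrook 6, Stonebridge 6 (sum 27, leaving 1 seat).
Remainders in descending order: Pinehurst 0.3207, Oakdale 0.3157, Claybrook 0.1397, Stonebridge 0.1224, Rivermont 0.1014.
The surplus seat goes to Pinehurst.

Oakdale=6; Rivermont=5; Pinehurst=5; Claybrook=6; Stonebridge=6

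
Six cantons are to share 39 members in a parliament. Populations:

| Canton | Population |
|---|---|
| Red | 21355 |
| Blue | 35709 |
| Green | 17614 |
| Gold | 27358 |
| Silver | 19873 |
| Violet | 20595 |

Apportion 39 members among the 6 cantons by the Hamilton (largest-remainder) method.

Red=6, Blue=10, Green=5, Gold=7, Silver=5, Violet=6

The standard divisor is 142504/39 ≈ 3653.949.
Standard quotas: Red 5.8444, Blue 9.7727, Green 4.8205, Gold 7.4872, Silver 5.4388, Violet 5.6364.
Lower quotas: Red 5, Blue 9, Green 4, Gold 7, Silver 5, Violet 5 (sum 35, leaving 4 seats).
Remainders in descending order: Red 0.8444, Green 0.8205, Blue 0.7727, Violet 0.6364, Gold 0.4872, Silver 0.4388.
Largest remainders: Red, Green, Blue, Violet receive the extra seats.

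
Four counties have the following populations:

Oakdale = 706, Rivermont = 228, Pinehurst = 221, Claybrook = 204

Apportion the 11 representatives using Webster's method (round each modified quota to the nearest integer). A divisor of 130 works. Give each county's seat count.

With modified divisor 130: modified quotas Oakdale 5.431, Rivermont 1.754, Pinehurst 1.700, Claybrook 1.569.
Rounding to the nearest integer: Oakdale 5, Rivermont 2, Pinehurst 2, Claybrook 2 (total 11).

Oakdale 5, Rivermont 2, Pinehurst 2, Claybrook 2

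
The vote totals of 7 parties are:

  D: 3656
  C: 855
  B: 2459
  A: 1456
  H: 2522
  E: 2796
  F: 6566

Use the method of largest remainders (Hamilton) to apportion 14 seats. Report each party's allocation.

The standard divisor is 20310/14 ≈ 1450.714.
Standard quotas: D 2.5201, C 0.5894, B 1.6950, A 1.0036, H 1.7385, E 1.9273, F 4.5260.
Lower quotas: D 2, C 0, B 1, A 1, H 1, E 1, F 4 (sum 10, leaving 4 seats).
Remainders in descending order: E 0.9273, H 0.7385, B 0.6950, C 0.5894, F 0.5260, D 0.5201, A 0.0036.
The surplus seats go to E, H, B, C.

D: 2; C: 1; B: 2; A: 1; H: 2; E: 2; F: 4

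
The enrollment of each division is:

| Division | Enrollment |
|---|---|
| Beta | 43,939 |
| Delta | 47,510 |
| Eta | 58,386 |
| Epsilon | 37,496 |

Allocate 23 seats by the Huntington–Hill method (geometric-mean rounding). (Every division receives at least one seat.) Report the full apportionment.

With divisor 8203: modified quotas Beta 5.356, Delta 5.792, Eta 7.118, Epsilon 4.571.
Geometric-mean thresholds: Beta √(5·6)=5.477, Delta √(5·6)=5.477, Eta √(7·8)=7.483, Epsilon √(4·5)=4.472.
Each quota rounded against its threshold gives Beta 5, Delta 6, Eta 7, Epsilon 5 (total 23).

Beta 5, Delta 6, Eta 7, Epsilon 5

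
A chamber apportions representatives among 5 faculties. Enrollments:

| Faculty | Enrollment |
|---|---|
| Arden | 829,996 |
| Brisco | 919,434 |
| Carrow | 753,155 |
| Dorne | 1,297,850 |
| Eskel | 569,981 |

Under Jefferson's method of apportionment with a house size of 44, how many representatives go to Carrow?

8

Standard divisor 4370416/44 ≈ 99327.636; standard quotas: Arden 8.356, Brisco 9.257, Carrow 7.583, Dorne 13.066, Eskel 5.738.
Rounding down gives 8, 9, 7, 13, 5 = 42 seats, so the divisor must be adjusted.
With modified divisor 93400: modified quotas Arden 8.886, Brisco 9.844, Carrow 8.064, Dorne 13.896, Eskel 6.103.
Rounding down: Arden 8, Brisco 9, Carrow 8, Dorne 13, Eskel 6 (total 44).
Carrow receives 8.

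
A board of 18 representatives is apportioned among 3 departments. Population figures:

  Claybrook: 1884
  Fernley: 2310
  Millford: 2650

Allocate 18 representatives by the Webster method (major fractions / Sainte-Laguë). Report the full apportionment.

Claybrook: 5, Fernley: 6, Millford: 7

Standard divisor 6844/18 ≈ 380.222; standard quotas: Claybrook 4.955, Fernley 6.075, Millford 6.970.
Rounding to the nearest integer gives Claybrook 5, Fernley 6, Millford 7 — total 18, matching the house size, so no adjustment is needed.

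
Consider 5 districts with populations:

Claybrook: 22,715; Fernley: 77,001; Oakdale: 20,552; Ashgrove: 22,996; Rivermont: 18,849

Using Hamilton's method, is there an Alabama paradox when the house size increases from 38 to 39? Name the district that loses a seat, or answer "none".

At 38 seats: Claybrook 5, Fernley 18, Oakdale 5, Ashgrove 5, Rivermont 5.
At 39 seats: Claybrook 5, Fernley 18, Oakdale 5, Ashgrove 6, Rivermont 5.
No district's allocation decreased.

none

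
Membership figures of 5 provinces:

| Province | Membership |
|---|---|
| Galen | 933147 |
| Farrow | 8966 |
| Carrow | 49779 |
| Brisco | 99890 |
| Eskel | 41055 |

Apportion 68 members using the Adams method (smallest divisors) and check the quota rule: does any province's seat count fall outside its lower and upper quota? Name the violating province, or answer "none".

Standard quotas: Galen 56.013, Farrow 0.538, Carrow 2.988, Brisco 5.996, Eskel 2.464.
Adams allocation: Galen 55, Farrow 1, Carrow 3, Brisco 6, Eskel 3.
Galen has quota 56.013 (lower 56, upper 57) but receives 55 — outside the quota interval.

Galen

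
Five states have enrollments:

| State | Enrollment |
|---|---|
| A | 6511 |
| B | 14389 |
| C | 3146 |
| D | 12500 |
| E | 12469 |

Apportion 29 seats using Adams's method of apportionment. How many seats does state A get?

4

Standard divisor 49015/29 ≈ 1690.172; standard quotas: A 3.852, B 8.513, C 1.861, D 7.396, E 7.377.
Rounding up gives 4, 9, 2, 8, 8 = 31 seats, so the divisor must be adjusted.
With modified divisor 1792: modified quotas A 3.633, B 8.030, C 1.756, D 6.975, E 6.958.
Rounding up: A 4, B 9, C 2, D 7, E 7 (total 29).
A receives 4.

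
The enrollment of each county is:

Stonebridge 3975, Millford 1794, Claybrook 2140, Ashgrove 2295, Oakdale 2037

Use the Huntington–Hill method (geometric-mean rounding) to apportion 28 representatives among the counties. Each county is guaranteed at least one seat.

Stonebridge 9; Millford 4; Claybrook 5; Ashgrove 5; Oakdale 5

With divisor 437: modified quotas Stonebridge 9.096, Millford 4.105, Claybrook 4.897, Ashgrove 5.252, Oakdale 4.661.
Geometric-mean thresholds: Stonebridge √(9·10)=9.487, Millford √(4·5)=4.472, Claybrook √(4·5)=4.472, Ashgrove √(5·6)=5.477, Oakdale √(4·5)=4.472.
Each quota rounded against its threshold gives Stonebridge 9, Millford 4, Claybrook 5, Ashgrove 5, Oakdale 5 (total 28).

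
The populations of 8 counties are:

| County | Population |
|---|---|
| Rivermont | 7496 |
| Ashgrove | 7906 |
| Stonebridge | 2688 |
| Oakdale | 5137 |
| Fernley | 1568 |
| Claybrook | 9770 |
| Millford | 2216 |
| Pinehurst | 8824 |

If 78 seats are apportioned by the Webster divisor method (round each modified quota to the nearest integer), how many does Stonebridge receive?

5

Standard divisor 45605/78 ≈ 584.679; standard quotas: Rivermont 12.821, Ashgrove 13.522, Stonebridge 4.597, Oakdale 8.786, Fernley 2.682, Claybrook 16.710, Millford 3.790, Pinehurst 15.092.
Rounding to the nearest integer gives 13, 14, 5, 9, 3, 17, 4, 15 = 80 seats, so the divisor must be adjusted.
With modified divisor 593.68: modified quotas Rivermont 12.626, Ashgrove 13.317, Stonebridge 4.528, Oakdale 8.653, Fernley 2.641, Claybrook 16.457, Millford 3.733, Pinehurst 14.863.
Rounding to the nearest integer: Rivermont 13, Ashgrove 13, Stonebridge 5, Oakdale 9, Fernley 3, Claybrook 16, Millford 4, Pinehurst 15 (total 78).
Stonebridge receives 5.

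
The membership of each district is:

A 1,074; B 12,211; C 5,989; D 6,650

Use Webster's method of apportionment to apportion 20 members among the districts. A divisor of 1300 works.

With modified divisor 1300: modified quotas A 0.826, B 9.393, C 4.607, D 5.115.
Rounding to the nearest integer: A 1, B 9, C 5, D 5 (total 20).

A=1; B=9; C=5; D=5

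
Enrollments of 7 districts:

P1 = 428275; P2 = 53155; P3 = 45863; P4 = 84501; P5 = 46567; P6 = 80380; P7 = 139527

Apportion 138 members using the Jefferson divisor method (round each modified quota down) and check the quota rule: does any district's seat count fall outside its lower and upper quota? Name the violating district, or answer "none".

P1

Standard quotas: P1 67.294, P2 8.352, P3 7.206, P4 13.277, P5 7.317, P6 12.630, P7 21.924.
Jefferson allocation: P1 69, P2 8, P3 7, P4 13, P5 7, P6 12, P7 22.
P1 has quota 67.294 (lower 67, upper 68) but receives 69 — outside the quota interval.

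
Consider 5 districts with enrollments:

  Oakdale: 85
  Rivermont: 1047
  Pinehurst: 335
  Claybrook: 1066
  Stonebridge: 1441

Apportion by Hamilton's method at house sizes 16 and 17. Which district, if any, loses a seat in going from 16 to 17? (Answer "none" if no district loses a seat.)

Pinehurst

At 16 seats: Oakdale 0, Rivermont 4, Pinehurst 2, Claybrook 4, Stonebridge 6.
At 17 seats: Oakdale 0, Rivermont 5, Pinehurst 1, Claybrook 5, Stonebridge 6.
Pinehurst drops from 2 to 1.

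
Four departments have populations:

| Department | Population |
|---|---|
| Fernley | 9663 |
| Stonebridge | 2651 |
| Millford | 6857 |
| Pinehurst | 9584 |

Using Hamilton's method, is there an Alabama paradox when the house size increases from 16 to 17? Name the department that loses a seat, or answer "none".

At 16 seats: Fernley 5, Stonebridge 2, Millford 4, Pinehurst 5.
At 17 seats: Fernley 6, Stonebridge 1, Millford 4, Pinehurst 6.
Stonebridge drops from 2 to 1.

Stonebridge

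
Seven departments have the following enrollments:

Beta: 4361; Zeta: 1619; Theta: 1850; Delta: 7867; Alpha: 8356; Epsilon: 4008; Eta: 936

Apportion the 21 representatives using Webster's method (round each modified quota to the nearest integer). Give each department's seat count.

Beta: 3, Zeta: 1, Theta: 1, Delta: 6, Alpha: 6, Epsilon: 3, Eta: 1

Standard divisor 28997/21 ≈ 1380.81; standard quotas: Beta 3.158, Zeta 1.173, Theta 1.340, Delta 5.697, Alpha 6.052, Epsilon 2.903, Eta 0.678.
Rounding to the nearest integer gives Beta 3, Zeta 1, Theta 1, Delta 6, Alpha 6, Epsilon 3, Eta 1 — total 21, matching the house size, so no adjustment is needed.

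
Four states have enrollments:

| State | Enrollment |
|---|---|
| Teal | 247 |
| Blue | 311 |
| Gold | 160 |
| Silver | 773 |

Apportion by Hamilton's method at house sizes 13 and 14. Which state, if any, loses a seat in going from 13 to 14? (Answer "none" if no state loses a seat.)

At 13 seats: Teal 2, Blue 3, Gold 1, Silver 7.
At 14 seats: Teal 2, Blue 3, Gold 2, Silver 7.
No state's allocation decreased.

none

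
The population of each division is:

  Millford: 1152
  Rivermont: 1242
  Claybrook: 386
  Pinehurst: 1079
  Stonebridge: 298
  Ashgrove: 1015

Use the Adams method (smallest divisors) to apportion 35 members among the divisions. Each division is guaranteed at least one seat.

Millford: 8, Rivermont: 8, Claybrook: 3, Pinehurst: 7, Stonebridge: 2, Ashgrove: 7

Standard divisor 5172/35 ≈ 147.771; standard quotas: Millford 7.796, Rivermont 8.405, Claybrook 2.612, Pinehurst 7.302, Stonebridge 2.017, Ashgrove 6.869.
Rounding up gives 8, 9, 3, 8, 3, 7 = 38 seats, so the divisor must be adjusted.
With modified divisor 160: modified quotas Millford 7.200, Rivermont 7.763, Claybrook 2.413, Pinehurst 6.744, Stonebridge 1.863, Ashgrove 6.344.
Rounding up: Millford 8, Rivermont 8, Claybrook 3, Pinehurst 7, Stonebridge 2, Ashgrove 7 (total 35).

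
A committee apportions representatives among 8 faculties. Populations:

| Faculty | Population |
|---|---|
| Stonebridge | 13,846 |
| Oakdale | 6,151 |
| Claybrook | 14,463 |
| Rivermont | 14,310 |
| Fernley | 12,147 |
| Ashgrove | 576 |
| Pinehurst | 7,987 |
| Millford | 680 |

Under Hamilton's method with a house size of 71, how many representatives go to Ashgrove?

Total 70160; standard divisor 70160/71 ≈ 988.169.
Standard quotas: Stonebridge 14.0118, Oakdale 6.2246, Claybrook 14.6362, Rivermont 14.4813, Fernley 12.2924, Ashgrove 0.5829, Pinehurst 8.0826, Millford 0.6881.
Lower quotas: Stonebridge 14, Oakdale 6, Claybrook 14, Rivermont 14, Fernley 12, Ashgrove 0, Pinehurst 8, Millford 0 (sum 68, leaving 3 seats).
Remainders in descending order: Millford 0.6881, Claybrook 0.6362, Ashgrove 0.5829, Rivermont 0.4813, Fernley 0.2924, Oakdale 0.2246, Pinehurst 0.0826, Stonebridge 0.0118.
Largest remainders: Millford, Claybrook, Ashgrove receive the extra seats.
Ashgrove receives 1.

1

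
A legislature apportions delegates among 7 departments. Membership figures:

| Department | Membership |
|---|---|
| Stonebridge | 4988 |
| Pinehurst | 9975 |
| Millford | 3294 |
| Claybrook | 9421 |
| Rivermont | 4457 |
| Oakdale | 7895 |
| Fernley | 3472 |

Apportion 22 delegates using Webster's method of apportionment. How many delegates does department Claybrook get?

5

Standard divisor 43502/22 ≈ 1977.364; standard quotas: Stonebridge 2.523, Pinehurst 5.045, Millford 1.666, Claybrook 4.764, Rivermont 2.254, Oakdale 3.993, Fernley 1.756.
Rounding to the nearest integer gives 3, 5, 2, 5, 2, 4, 2 = 23 seats, so the divisor must be adjusted.
With modified divisor 2040: modified quotas Stonebridge 2.445, Pinehurst 4.890, Millford 1.615, Claybrook 4.618, Rivermont 2.185, Oakdale 3.870, Fernley 1.702.
Rounding to the nearest integer: Stonebridge 2, Pinehurst 5, Millford 2, Claybrook 5, Rivermont 2, Oakdale 4, Fernley 2 (total 22).
Claybrook receives 5.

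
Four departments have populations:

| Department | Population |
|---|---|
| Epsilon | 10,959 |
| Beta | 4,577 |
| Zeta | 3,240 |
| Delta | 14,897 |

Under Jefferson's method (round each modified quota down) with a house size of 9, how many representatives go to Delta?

4

Standard divisor 33673/9 ≈ 3741.444; standard quotas: Epsilon 2.929, Beta 1.223, Zeta 0.866, Delta 3.982.
Rounding down gives 2, 1, 0, 3 = 6 seats, so the divisor must be adjusted.
With modified divisor 3100: modified quotas Epsilon 3.535, Beta 1.476, Zeta 1.045, Delta 4.805.
Rounding down: Epsilon 3, Beta 1, Zeta 1, Delta 4 (total 9).
Delta receives 4.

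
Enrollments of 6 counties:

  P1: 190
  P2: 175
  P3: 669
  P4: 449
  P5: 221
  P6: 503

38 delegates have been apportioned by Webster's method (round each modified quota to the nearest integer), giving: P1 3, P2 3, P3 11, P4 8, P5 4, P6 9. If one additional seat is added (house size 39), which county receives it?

P3

Priority for the next seat is population ÷ (current seats + 0.5).
Priorities: P1 54.286, P2 50.000, P3 58.174, P4 52.824, P5 49.111, P6 52.947.
Highest priority: P3.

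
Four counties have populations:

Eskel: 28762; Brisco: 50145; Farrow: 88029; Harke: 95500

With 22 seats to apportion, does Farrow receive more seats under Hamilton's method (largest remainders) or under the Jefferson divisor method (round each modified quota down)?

Jefferson

Hamilton: Eskel 3, Brisco 4, Farrow 7, Harke 8.
Jefferson: Eskel 2, Brisco 4, Farrow 8, Harke 8.
Farrow gets 7 under Hamilton and 8 under Jefferson.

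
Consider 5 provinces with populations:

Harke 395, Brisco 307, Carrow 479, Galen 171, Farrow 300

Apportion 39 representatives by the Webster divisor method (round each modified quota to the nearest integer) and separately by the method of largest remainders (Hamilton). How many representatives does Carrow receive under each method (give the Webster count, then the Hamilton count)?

Webster: Harke 9, Brisco 7, Carrow 12, Galen 4, Farrow 7.
Hamilton: Harke 10, Brisco 7, Carrow 11, Galen 4, Farrow 7.
Carrow gets 12 under Webster and 11 under Hamilton.

12 and 11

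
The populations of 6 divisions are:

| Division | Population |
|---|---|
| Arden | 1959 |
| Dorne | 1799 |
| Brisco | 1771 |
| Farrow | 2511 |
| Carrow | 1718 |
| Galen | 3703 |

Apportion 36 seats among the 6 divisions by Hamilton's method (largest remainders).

Arden: 5, Dorne: 5, Brisco: 5, Farrow: 7, Carrow: 4, Galen: 10

Standard divisor: 13461 ÷ 36 ≈ 373.917.
Standard quotas: Arden 5.239, Dorne 4.811, Brisco 4.736, Farrow 6.715, Carrow 4.595, Galen 9.903.
Lower quotas: Arden 5, Dorne 4, Brisco 4, Farrow 6, Carrow 4, Galen 9 (sum 32, leaving 4 seats).
Remainders in descending order: Galen 0.903, Dorne 0.811, Brisco 0.736, Farrow 0.715, Carrow 0.595, Arden 0.239.
Largest remainders: Galen, Dorne, Brisco, Farrow receive the extra seats.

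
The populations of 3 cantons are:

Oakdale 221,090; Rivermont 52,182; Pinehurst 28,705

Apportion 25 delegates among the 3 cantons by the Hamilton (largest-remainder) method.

The standard divisor is 301977/25 ≈ 12079.08.
Standard quotas: Oakdale 18.3035, Rivermont 4.3200, Pinehurst 2.3764.
Lower quotas: Oakdale 18, Rivermont 4, Pinehurst 2 (sum 24, leaving 1 seat).
Remainders in descending order: Pinehurst 0.3764, Rivermont 0.3200, Oakdale 0.3035.
Largest remainder: Pinehurst receives the extra seat.

Oakdale 18; Rivermont 4; Pinehurst 3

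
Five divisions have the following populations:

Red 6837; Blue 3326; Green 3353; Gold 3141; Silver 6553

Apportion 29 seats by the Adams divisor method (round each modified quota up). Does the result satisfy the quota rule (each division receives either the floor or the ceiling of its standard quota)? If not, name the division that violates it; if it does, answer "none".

none

Standard quotas: Red 8.543, Blue 4.156, Green 4.189, Gold 3.925, Silver 8.188.
Adams allocation: Red 9, Blue 4, Green 4, Gold 4, Silver 8.
Every allocation lies between the lower and upper quota.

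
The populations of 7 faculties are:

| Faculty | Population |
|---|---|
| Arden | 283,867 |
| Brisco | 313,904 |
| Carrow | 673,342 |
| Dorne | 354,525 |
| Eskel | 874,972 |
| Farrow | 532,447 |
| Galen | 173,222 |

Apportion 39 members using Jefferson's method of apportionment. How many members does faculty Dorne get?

4

Standard divisor 3206279/39 ≈ 82212.282; standard quotas: Arden 3.453, Brisco 3.818, Carrow 8.190, Dorne 4.312, Eskel 10.643, Farrow 6.476, Galen 2.107.
Rounding down gives 3, 3, 8, 4, 10, 6, 2 = 36 seats, so the divisor must be adjusted.
With modified divisor 75400: modified quotas Arden 3.765, Brisco 4.163, Carrow 8.930, Dorne 4.702, Eskel 11.604, Farrow 7.062, Galen 2.297.
Rounding down: Arden 3, Brisco 4, Carrow 8, Dorne 4, Eskel 11, Farrow 7, Galen 2 (total 39).
Dorne receives 4.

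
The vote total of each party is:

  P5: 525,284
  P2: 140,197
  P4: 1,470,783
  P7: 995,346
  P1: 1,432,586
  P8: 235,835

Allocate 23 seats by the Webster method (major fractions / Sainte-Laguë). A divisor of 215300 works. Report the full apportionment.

With modified divisor 215300: modified quotas P5 2.440, P2 0.651, P4 6.831, P7 4.623, P1 6.654, P8 1.095.
Rounding to the nearest integer: P5 2, P2 1, P4 7, P7 5, P1 7, P8 1 (total 23).

P5=2, P2=1, P4=7, P7=5, P1=7, P8=1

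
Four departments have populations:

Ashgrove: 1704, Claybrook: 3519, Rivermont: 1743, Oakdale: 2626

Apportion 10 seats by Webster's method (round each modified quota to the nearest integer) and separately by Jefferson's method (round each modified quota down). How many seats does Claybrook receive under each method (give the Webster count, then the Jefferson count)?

Webster: Ashgrove 2, Claybrook 3, Rivermont 2, Oakdale 3.
Jefferson: Ashgrove 1, Claybrook 4, Rivermont 2, Oakdale 3.
Claybrook gets 3 under Webster and 4 under Jefferson.

3 and 4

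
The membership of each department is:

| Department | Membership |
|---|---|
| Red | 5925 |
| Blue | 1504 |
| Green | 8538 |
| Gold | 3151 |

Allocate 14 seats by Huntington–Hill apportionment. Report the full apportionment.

Red 5; Blue 1; Green 6; Gold 2

With divisor 1321: modified quotas Red 4.485, Blue 1.139, Green 6.463, Gold 2.385.
Geometric-mean thresholds: Red √(4·5)=4.472, Blue √(1·2)=1.414, Green √(6·7)=6.481, Gold √(2·3)=2.449.
Each quota rounded against its threshold gives Red 5, Blue 1, Green 6, Gold 2 (total 14).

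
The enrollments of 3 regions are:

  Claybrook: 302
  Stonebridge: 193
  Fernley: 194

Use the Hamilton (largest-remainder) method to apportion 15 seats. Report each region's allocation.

Claybrook 7, Stonebridge 4, Fernley 4

Standard divisor: 689 ÷ 15 ≈ 45.933.
Standard quotas: Claybrook 6.575, Stonebridge 4.202, Fernley 4.224.
Lower quotas: Claybrook 6, Stonebridge 4, Fernley 4 (sum 14, leaving 1 seat).
Remainders in descending order: Claybrook 0.575, Fernley 0.224, Stonebridge 0.202.
The surplus seat goes to Claybrook.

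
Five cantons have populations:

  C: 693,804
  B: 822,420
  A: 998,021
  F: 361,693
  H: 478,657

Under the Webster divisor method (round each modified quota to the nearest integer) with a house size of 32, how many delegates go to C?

7

Standard divisor 3354595/32 ≈ 104831.094; standard quotas: C 6.618, B 7.845, A 9.520, F 3.450, H 4.566.
Rounding to the nearest integer gives 7, 8, 10, 3, 5 = 33 seats, so the divisor must be adjusted.
With modified divisor 105700: modified quotas C 6.564, B 7.781, A 9.442, F 3.422, H 4.528.
Rounding to the nearest integer: C 7, B 8, A 9, F 3, H 5 (total 32).
C receives 7.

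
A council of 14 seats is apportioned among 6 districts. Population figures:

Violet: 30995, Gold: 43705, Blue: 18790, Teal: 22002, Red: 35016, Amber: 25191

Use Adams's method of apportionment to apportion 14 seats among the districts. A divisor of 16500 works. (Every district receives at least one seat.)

With modified divisor 16500: modified quotas Violet 1.878, Gold 2.649, Blue 1.139, Teal 1.333, Red 2.122, Amber 1.527.
Rounding up: Violet 2, Gold 3, Blue 2, Teal 2, Red 3, Amber 2 (total 14).

Violet=2; Gold=3; Blue=2; Teal=2; Red=3; Amber=2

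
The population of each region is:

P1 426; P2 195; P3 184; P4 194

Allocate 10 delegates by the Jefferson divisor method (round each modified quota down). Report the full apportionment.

P1 4, P2 2, P3 2, P4 2

Standard divisor 999/10 ≈ 99.9; standard quotas: P1 4.264, P2 1.952, P3 1.842, P4 1.942.
Rounding down gives 4, 1, 1, 1 = 7 seats, so the divisor must be adjusted.
With modified divisor 90: modified quotas P1 4.733, P2 2.167, P3 2.044, P4 2.156.
Rounding down: P1 4, P2 2, P3 2, P4 2 (total 10).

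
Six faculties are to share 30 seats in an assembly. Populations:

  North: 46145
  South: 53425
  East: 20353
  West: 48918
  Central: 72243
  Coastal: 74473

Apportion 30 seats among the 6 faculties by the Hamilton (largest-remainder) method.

North 4, South 5, East 2, West 5, Central 7, Coastal 7

Total 315557; standard divisor 315557/30 ≈ 10518.567.
Standard quotas: North 4.3870, South 5.0791, East 1.9350, West 4.6506, Central 6.8681, Coastal 7.0801.
Lower quotas: North 4, South 5, East 1, West 4, Central 6, Coastal 7 (sum 27, leaving 3 seats).
Remainders in descending order: East 0.9350, Central 0.8681, West 0.6506, North 0.3870, Coastal 0.0801, South 0.0791.
Largest remainders: East, Central, West receive the extra seats.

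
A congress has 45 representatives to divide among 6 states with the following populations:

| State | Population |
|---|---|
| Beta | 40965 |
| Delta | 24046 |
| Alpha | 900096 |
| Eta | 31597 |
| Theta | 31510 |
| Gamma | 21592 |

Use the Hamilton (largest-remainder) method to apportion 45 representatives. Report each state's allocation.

Standard divisor: 1049806 ÷ 45 ≈ 23329.022.
Standard quotas: Beta 1.7560, Delta 1.0307, Alpha 38.5827, Eta 1.3544, Theta 1.3507, Gamma 0.9255.
Lower quotas: Beta 1, Delta 1, Alpha 38, Eta 1, Theta 1, Gamma 0 (sum 42, leaving 3 seats).
Remainders in descending order: Gamma 0.9255, Beta 0.7560, Alpha 0.5827, Eta 0.3544, Theta 0.3507, Delta 0.0307.
Largest remainders: Gamma, Beta, Alpha receive the extra seats.

Beta 2; Delta 1; Alpha 39; Eta 1; Theta 1; Gamma 1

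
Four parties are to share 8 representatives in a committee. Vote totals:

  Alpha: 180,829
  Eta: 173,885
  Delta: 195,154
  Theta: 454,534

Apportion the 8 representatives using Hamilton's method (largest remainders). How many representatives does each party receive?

Alpha 1, Eta 1, Delta 2, Theta 4

The standard divisor is 1004402/8 ≈ 125550.25.
Standard quotas: Alpha 1.4403, Eta 1.3850, Delta 1.5544, Theta 3.6203.
Lower quotas: Alpha 1, Eta 1, Delta 1, Theta 3 (sum 6, leaving 2 seats).
Remainders in descending order: Theta 0.6203, Delta 0.5544, Alpha 0.4403, Eta 0.3850.
The surplus seats go to Theta, Delta.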